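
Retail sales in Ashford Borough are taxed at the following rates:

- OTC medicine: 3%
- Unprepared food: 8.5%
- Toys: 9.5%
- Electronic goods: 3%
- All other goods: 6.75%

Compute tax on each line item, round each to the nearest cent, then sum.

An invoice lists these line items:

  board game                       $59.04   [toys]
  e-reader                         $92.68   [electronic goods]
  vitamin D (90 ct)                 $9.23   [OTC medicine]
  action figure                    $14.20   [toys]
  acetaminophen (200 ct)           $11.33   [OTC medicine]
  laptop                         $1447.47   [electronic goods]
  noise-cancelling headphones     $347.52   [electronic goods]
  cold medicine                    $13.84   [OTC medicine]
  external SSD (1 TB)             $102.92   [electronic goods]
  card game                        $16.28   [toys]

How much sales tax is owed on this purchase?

Board game $59.04: toys → 9.5% → $5.61
E-reader $92.68: electronic goods → 3% → $2.78
Vitamin D (90 ct) $9.23: OTC medicine → 3% → $0.28
Action figure $14.20: toys → 9.5% → $1.35
Acetaminophen (200 ct) $11.33: OTC medicine → 3% → $0.34
Laptop $1447.47: electronic goods → 3% → $43.42
Noise-cancelling headphones $347.52: electronic goods → 3% → $10.43
Cold medicine $13.84: OTC medicine → 3% → $0.42
External SSD (1 TB) $102.92: electronic goods → 3% → $3.09
Card game $16.28: toys → 9.5% → $1.55
Total tax = $5.61 + $2.78 + $0.28 + $1.35 + $0.34 + $43.42 + $10.43 + $0.42 + $3.09 + $1.55 = $69.27

$69.27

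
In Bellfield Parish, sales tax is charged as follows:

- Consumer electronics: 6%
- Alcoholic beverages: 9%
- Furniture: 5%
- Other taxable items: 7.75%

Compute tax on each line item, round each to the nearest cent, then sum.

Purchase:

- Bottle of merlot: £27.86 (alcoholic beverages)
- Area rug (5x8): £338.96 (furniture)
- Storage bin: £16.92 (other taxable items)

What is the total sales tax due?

£20.77

Bottle of merlot £27.86: alcoholic beverages → 9% → £2.51
Area rug (5x8) £338.96: furniture → 5% → £16.95
Storage bin £16.92: other taxable items → 7.75% → £1.31
Total tax = £2.51 + £16.95 + £1.31 = £20.77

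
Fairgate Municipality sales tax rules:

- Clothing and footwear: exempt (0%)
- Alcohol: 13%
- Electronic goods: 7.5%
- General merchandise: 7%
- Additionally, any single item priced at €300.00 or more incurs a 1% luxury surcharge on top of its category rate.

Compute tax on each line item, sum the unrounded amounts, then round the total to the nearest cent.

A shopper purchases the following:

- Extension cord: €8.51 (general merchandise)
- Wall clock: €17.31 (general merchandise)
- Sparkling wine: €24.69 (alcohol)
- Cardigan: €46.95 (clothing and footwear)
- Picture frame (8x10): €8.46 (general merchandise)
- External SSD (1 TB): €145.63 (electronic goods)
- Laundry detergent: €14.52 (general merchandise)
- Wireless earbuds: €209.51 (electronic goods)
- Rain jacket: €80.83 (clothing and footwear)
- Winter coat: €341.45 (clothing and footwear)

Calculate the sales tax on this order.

Extension cord €8.51: general merchandise → 7% → €0.5957
Wall clock €17.31: general merchandise → 7% → €1.2117
Sparkling wine €24.69: alcohol → 13% → €3.2097
Cardigan €46.95: clothing and footwear → 0% → €0.00
Picture frame (8x10) €8.46: general merchandise → 7% → €0.5922
External SSD (1 TB) €145.63: electronic goods → 7.5% → €10.92225
Laundry detergent €14.52: general merchandise → 7% → €1.0164
Wireless earbuds €209.51: electronic goods → 7.5% → €15.71325
Rain jacket €80.83: clothing and footwear → 0% → €0.00
Winter coat €341.45: clothing and footwear → 0% + 1% surcharge = 1% → €3.4145
Unrounded tax sum = €36.6757 → €36.68

€36.68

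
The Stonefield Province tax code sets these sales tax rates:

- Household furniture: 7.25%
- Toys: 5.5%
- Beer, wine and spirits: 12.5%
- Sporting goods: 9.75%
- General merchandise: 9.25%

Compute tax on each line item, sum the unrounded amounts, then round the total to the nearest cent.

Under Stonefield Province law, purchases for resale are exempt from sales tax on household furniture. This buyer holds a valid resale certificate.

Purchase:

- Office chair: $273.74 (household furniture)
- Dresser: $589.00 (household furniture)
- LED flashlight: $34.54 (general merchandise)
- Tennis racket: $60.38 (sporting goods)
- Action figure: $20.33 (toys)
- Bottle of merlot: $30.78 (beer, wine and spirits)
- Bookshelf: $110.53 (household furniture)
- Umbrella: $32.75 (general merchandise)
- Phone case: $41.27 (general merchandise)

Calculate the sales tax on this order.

Office chair $273.74: household furniture, buyer-exempt → 0% → $0.00
Dresser $589.00: household furniture, buyer-exempt → 0% → $0.00
LED flashlight $34.54: general merchandise → 9.25% → $3.19495
Tennis racket $60.38: sporting goods → 9.75% → $5.88705
Action figure $20.33: toys → 5.5% → $1.11815
Bottle of merlot $30.78: beer, wine and spirits → 12.5% → $3.8475
Bookshelf $110.53: household furniture, buyer-exempt → 0% → $0.00
Umbrella $32.75: general merchandise → 9.25% → $3.029375
Phone case $41.27: general merchandise → 9.25% → $3.817475
Unrounded tax sum = $20.8945 → $20.89

$20.89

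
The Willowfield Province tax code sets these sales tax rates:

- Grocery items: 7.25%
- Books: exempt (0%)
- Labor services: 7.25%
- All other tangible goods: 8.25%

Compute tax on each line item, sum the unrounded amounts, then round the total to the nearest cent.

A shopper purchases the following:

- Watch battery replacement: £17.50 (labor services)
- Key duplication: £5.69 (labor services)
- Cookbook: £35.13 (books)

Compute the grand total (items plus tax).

Watch battery replacement £17.50: labor services → 7.25% → £1.26875
Key duplication £5.69: labor services → 7.25% → £0.412525
Cookbook £35.13: books → 0% → £0.00
Subtotal = £58.32; unrounded tax = £1.681275 → £1.68; total due = £60.00

£60.00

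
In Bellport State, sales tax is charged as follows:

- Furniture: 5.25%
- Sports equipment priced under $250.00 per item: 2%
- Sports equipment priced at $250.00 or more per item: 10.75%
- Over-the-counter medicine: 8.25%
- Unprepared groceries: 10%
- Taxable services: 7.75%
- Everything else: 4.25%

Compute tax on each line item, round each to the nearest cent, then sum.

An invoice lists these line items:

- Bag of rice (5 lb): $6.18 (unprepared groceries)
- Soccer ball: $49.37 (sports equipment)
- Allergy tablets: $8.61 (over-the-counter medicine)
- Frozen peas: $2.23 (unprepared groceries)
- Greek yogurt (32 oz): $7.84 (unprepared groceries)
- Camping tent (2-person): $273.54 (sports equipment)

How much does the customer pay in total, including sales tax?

$380.50

Bag of rice (5 lb) $6.18: unprepared groceries → 10% → $0.62
Soccer ball $49.37: sports equipment, under $250.00 → 2% → $0.99
Allergy tablets $8.61: over-the-counter medicine → 8.25% → $0.71
Frozen peas $2.23: unprepared groceries → 10% → $0.22
Greek yogurt (32 oz) $7.84: unprepared groceries → 10% → $0.78
Camping tent (2-person) $273.54: sports equipment, $250.00 or more → 10.75% → $29.41
Subtotal = $347.77; tax = $32.73; total due = $380.50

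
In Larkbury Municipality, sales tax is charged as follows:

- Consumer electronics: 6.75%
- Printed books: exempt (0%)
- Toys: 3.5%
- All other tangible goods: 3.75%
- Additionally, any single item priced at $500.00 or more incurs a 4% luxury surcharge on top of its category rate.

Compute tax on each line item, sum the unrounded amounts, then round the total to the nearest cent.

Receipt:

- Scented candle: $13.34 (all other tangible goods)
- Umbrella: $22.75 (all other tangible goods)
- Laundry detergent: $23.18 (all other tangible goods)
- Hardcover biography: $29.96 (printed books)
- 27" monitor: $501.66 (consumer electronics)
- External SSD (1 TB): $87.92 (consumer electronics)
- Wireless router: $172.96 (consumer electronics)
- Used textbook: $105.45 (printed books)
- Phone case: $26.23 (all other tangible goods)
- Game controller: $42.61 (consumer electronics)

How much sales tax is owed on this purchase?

Scented candle $13.34: all other tangible goods → 3.75% → $0.50025
Umbrella $22.75: all other tangible goods → 3.75% → $0.853125
Laundry detergent $23.18: all other tangible goods → 3.75% → $0.86925
Hardcover biography $29.96: printed books → 0% → $0.00
27" monitor $501.66: consumer electronics → 6.75% + 4% surcharge = 10.75% → $53.92845
External SSD (1 TB) $87.92: consumer electronics → 6.75% → $5.9346
Wireless router $172.96: consumer electronics → 6.75% → $11.6748
Used textbook $105.45: printed books → 0% → $0.00
Phone case $26.23: all other tangible goods → 3.75% → $0.983625
Game controller $42.61: consumer electronics → 6.75% → $2.876175
Unrounded tax sum = $77.620275 → $77.62

$77.62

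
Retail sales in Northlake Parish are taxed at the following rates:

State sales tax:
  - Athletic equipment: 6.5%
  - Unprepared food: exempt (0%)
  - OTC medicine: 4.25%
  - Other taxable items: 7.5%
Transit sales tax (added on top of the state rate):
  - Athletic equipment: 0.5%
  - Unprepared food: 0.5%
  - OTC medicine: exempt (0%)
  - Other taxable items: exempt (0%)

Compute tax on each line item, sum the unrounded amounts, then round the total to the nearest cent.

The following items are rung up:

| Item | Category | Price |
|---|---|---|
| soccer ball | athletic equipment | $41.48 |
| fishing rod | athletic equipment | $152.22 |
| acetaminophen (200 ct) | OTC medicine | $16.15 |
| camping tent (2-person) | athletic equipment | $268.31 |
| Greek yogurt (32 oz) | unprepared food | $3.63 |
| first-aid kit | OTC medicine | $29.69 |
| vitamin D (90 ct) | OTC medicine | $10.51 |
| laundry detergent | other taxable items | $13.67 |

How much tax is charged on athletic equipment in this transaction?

Soccer ball $41.48: athletic equipment → 6.5% + 0.5% transit = 7% → $2.9036
Fishing rod $152.22: athletic equipment → 6.5% + 0.5% transit = 7% → $10.6554
Camping tent (2-person) $268.31: athletic equipment → 6.5% + 0.5% transit = 7% → $18.7817
Tax on athletic equipment: unrounded sum = $32.3407 → $32.34

$32.34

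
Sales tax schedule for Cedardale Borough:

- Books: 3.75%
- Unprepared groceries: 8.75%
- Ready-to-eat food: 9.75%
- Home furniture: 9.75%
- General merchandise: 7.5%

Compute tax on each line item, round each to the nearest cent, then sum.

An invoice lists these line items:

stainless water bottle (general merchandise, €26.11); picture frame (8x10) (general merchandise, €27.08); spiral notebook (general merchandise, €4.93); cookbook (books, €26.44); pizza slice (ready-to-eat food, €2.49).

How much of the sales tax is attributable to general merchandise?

€4.36

Stainless water bottle €26.11: general merchandise → 7.5% → €1.96
Picture frame (8x10) €27.08: general merchandise → 7.5% → €2.03
Spiral notebook €4.93: general merchandise → 7.5% → €0.37
Tax on general merchandise = €1.96 + €2.03 + €0.37 = €4.36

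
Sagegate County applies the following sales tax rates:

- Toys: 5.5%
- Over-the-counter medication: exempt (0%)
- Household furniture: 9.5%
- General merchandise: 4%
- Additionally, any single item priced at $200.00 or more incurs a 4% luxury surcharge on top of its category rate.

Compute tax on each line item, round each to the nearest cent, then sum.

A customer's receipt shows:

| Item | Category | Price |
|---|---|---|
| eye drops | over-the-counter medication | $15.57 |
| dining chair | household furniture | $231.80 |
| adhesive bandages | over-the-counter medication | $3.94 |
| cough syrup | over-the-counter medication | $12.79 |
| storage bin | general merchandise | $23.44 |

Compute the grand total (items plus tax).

$319.77

Eye drops $15.57: over-the-counter medication → 0% → $0.00
Dining chair $231.80: household furniture → 9.5% + 4% surcharge = 13.5% → $31.29
Adhesive bandages $3.94: over-the-counter medication → 0% → $0.00
Cough syrup $12.79: over-the-counter medication → 0% → $0.00
Storage bin $23.44: general merchandise → 4% → $0.94
Subtotal = $287.54; tax = $32.23; total due = $319.77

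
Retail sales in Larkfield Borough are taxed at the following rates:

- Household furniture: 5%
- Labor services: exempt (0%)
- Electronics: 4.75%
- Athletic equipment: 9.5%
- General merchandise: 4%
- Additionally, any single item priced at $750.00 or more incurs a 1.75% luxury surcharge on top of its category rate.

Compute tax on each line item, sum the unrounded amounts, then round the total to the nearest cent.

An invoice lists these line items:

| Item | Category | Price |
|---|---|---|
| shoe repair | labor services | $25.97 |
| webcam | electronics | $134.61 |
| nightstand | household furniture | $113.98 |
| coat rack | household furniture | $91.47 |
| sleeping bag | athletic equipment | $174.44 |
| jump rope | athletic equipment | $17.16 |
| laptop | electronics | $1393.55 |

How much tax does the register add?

Shoe repair $25.97: labor services → 0% → $0.00
Webcam $134.61: electronics → 4.75% → $6.393975
Nightstand $113.98: household furniture → 5% → $5.699
Coat rack $91.47: household furniture → 5% → $4.5735
Sleeping bag $174.44: athletic equipment → 9.5% → $16.5718
Jump rope $17.16: athletic equipment → 9.5% → $1.6302
Laptop $1393.55: electronics → 4.75% + 1.75% surcharge = 6.5% → $90.58075
Unrounded tax sum = $125.449225 → $125.45

$125.45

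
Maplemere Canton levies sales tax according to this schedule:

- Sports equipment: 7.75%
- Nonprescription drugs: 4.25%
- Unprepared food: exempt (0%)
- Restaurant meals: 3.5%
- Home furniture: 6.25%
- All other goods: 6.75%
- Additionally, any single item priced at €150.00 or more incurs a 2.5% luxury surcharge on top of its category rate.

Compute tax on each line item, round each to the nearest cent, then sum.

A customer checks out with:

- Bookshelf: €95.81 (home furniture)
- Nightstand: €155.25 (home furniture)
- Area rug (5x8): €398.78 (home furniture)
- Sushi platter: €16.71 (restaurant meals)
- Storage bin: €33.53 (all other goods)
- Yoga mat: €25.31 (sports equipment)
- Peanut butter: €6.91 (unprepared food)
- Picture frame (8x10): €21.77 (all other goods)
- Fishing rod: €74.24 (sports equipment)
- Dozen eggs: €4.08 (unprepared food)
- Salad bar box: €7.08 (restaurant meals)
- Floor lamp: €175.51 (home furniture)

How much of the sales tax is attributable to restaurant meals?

€0.83

Sushi platter €16.71: restaurant meals → 3.5% → €0.58
Salad bar box €7.08: restaurant meals → 3.5% → €0.25
Tax on restaurant meals = €0.58 + €0.25 = €0.83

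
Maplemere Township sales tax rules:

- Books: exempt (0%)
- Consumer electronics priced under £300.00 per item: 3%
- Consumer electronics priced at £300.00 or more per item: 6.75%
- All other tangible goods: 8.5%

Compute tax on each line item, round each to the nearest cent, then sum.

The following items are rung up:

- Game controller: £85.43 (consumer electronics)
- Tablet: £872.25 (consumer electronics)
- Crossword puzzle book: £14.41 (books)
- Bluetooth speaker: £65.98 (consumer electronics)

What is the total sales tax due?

£63.42

Game controller £85.43: consumer electronics, under £300.00 → 3% → £2.56
Tablet £872.25: consumer electronics, £300.00 or more → 6.75% → £58.88
Crossword puzzle book £14.41: books → 0% → £0.00
Bluetooth speaker £65.98: consumer electronics, under £300.00 → 3% → £1.98
Total tax = £2.56 + £58.88 + £1.98 = £63.42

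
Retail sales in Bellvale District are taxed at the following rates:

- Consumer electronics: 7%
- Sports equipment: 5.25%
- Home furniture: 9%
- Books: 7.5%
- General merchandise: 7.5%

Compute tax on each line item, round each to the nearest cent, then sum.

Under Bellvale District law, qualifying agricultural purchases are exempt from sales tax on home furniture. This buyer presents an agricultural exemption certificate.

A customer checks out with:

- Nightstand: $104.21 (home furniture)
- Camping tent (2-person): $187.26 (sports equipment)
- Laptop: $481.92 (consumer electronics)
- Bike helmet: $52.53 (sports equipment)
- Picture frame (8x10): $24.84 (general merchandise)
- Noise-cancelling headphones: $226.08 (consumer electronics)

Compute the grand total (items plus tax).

Nightstand $104.21: home furniture, buyer-exempt → 0% → $0.00
Camping tent (2-person) $187.26: sports equipment → 5.25% → $9.83
Laptop $481.92: consumer electronics → 7% → $33.73
Bike helmet $52.53: sports equipment → 5.25% → $2.76
Picture frame (8x10) $24.84: general merchandise → 7.5% → $1.86
Noise-cancelling headphones $226.08: consumer electronics → 7% → $15.83
Subtotal = $1076.84; tax = $64.01; total due = $1140.85

$1140.85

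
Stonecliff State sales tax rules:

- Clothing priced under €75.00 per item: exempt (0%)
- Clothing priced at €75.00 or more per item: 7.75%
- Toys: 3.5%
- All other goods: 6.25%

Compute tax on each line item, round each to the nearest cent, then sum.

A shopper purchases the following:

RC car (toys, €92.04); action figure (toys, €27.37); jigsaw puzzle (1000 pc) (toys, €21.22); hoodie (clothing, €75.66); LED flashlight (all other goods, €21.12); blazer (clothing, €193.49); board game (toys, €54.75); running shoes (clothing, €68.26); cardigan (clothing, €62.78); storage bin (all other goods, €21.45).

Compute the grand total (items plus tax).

RC car €92.04: toys → 3.5% → €3.22
Action figure €27.37: toys → 3.5% → €0.96
Jigsaw puzzle (1000 pc) €21.22: toys → 3.5% → €0.74
Hoodie €75.66: clothing, €75.00 or more → 7.75% → €5.86
LED flashlight €21.12: all other goods → 6.25% → €1.32
Blazer €193.49: clothing, €75.00 or more → 7.75% → €15.00
Board game €54.75: toys → 3.5% → €1.92
Running shoes €68.26: clothing, under €75.00 → 0% → €0.00
Cardigan €62.78: clothing, under €75.00 → 0% → €0.00
Storage bin €21.45: all other goods → 6.25% → €1.34
Subtotal = €638.14; tax = €30.36; total due = €668.50

€668.50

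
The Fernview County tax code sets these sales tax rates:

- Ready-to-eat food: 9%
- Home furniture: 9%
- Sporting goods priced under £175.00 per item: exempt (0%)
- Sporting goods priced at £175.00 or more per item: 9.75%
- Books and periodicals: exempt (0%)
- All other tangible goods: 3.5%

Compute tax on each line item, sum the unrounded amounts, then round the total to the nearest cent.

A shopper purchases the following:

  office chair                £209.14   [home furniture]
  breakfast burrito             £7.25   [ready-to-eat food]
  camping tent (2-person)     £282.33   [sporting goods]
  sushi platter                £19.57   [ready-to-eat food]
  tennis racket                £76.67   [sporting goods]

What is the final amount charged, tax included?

£643.72

Office chair £209.14: home furniture → 9% → £18.8226
Breakfast burrito £7.25: ready-to-eat food → 9% → £0.6525
Camping tent (2-person) £282.33: sporting goods, £175.00 or more → 9.75% → £27.527175
Sushi platter £19.57: ready-to-eat food → 9% → £1.7613
Tennis racket £76.67: sporting goods, under £175.00 → 0% → £0.00
Subtotal = £594.96; unrounded tax = £48.763575 → £48.76; total due = £643.72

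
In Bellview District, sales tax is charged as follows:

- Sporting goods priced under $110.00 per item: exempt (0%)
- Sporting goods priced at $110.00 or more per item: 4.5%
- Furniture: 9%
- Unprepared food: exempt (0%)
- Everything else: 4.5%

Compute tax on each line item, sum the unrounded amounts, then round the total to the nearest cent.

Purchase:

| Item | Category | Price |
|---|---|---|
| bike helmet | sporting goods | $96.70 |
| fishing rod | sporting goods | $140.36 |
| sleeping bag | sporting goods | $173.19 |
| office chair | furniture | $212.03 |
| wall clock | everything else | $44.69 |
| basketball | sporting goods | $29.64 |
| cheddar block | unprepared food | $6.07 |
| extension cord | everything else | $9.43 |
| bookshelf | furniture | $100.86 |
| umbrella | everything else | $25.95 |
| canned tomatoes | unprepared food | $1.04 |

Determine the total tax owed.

$45.87

Bike helmet $96.70: sporting goods, under $110.00 → 0% → $0.00
Fishing rod $140.36: sporting goods, $110.00 or more → 4.5% → $6.3162
Sleeping bag $173.19: sporting goods, $110.00 or more → 4.5% → $7.79355
Office chair $212.03: furniture → 9% → $19.0827
Wall clock $44.69: everything else → 4.5% → $2.01105
Basketball $29.64: sporting goods, under $110.00 → 0% → $0.00
Cheddar block $6.07: unprepared food → 0% → $0.00
Extension cord $9.43: everything else → 4.5% → $0.42435
Bookshelf $100.86: furniture → 9% → $9.0774
Umbrella $25.95: everything else → 4.5% → $1.16775
Canned tomatoes $1.04: unprepared food → 0% → $0.00
Unrounded tax sum = $45.873 → $45.87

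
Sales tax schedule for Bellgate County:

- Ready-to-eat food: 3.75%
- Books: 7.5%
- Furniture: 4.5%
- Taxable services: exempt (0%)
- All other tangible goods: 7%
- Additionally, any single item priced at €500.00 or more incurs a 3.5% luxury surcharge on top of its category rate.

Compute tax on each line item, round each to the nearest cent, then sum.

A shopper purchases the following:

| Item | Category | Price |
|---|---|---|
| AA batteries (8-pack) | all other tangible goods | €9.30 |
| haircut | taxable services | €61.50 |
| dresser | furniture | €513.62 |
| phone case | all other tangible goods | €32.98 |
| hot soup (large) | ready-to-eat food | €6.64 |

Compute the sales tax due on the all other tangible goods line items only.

€2.96

AA batteries (8-pack) €9.30: all other tangible goods → 7% → €0.65
Phone case €32.98: all other tangible goods → 7% → €2.31
Tax on all other tangible goods = €0.65 + €2.31 = €2.96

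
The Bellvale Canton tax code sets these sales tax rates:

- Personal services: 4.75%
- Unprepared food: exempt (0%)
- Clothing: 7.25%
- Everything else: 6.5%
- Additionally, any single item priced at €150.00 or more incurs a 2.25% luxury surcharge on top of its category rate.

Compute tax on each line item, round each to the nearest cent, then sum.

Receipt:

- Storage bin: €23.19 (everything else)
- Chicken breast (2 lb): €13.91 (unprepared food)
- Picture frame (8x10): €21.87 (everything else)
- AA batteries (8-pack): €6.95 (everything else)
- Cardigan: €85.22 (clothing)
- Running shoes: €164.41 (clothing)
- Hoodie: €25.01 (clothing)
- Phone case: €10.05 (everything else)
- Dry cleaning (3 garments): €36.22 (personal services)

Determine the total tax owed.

€29.36

Storage bin €23.19: everything else → 6.5% → €1.51
Chicken breast (2 lb) €13.91: unprepared food → 0% → €0.00
Picture frame (8x10) €21.87: everything else → 6.5% → €1.42
AA batteries (8-pack) €6.95: everything else → 6.5% → €0.45
Cardigan €85.22: clothing → 7.25% → €6.18
Running shoes €164.41: clothing → 7.25% + 2.25% surcharge = 9.5% → €15.62
Hoodie €25.01: clothing → 7.25% → €1.81
Phone case €10.05: everything else → 6.5% → €0.65
Dry cleaning (3 garments) €36.22: personal services → 4.75% → €1.72
Total tax = €1.51 + €1.42 + €0.45 + €6.18 + €15.62 + €1.81 + €0.65 + €1.72 = €29.36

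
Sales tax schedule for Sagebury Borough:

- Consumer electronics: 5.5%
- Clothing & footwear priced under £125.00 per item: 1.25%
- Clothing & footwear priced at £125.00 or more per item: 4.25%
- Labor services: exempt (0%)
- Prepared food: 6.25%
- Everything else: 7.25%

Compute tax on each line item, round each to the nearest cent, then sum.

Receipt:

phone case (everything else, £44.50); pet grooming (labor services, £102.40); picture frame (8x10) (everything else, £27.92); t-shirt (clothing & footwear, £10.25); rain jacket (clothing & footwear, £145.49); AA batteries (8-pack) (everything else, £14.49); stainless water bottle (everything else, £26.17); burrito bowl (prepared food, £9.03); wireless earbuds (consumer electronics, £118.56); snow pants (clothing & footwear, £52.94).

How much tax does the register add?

£22.25

Phone case £44.50: everything else → 7.25% → £3.23
Pet grooming £102.40: labor services → 0% → £0.00
Picture frame (8x10) £27.92: everything else → 7.25% → £2.02
T-shirt £10.25: clothing & footwear, under £125.00 → 1.25% → £0.13
Rain jacket £145.49: clothing & footwear, £125.00 or more → 4.25% → £6.18
AA batteries (8-pack) £14.49: everything else → 7.25% → £1.05
Stainless water bottle £26.17: everything else → 7.25% → £1.90
Burrito bowl £9.03: prepared food → 6.25% → £0.56
Wireless earbuds £118.56: consumer electronics → 5.5% → £6.52
Snow pants £52.94: clothing & footwear, under £125.00 → 1.25% → £0.66
Total tax = £3.23 + £2.02 + £0.13 + £6.18 + £1.05 + £1.90 + £0.56 + £6.52 + £0.66 = £22.25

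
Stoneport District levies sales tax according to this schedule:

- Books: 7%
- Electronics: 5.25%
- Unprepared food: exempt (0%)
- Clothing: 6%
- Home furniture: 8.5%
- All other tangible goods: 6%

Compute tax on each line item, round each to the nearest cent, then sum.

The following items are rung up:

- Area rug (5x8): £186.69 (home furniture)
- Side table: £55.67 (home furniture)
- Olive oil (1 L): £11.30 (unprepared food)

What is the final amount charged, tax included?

Area rug (5x8) £186.69: home furniture → 8.5% → £15.87
Side table £55.67: home furniture → 8.5% → £4.73
Olive oil (1 L) £11.30: unprepared food → 0% → £0.00
Subtotal = £253.66; tax = £20.60; total due = £274.26

£274.26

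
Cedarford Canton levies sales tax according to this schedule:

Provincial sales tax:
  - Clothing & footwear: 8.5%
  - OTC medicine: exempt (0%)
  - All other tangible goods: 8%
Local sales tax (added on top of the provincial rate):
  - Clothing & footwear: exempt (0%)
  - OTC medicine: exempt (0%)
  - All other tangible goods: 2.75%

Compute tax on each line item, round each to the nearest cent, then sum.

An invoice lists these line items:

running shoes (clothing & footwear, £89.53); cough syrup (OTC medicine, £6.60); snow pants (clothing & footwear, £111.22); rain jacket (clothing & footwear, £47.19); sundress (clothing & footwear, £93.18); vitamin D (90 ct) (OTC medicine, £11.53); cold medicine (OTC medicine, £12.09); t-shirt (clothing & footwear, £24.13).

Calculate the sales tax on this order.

Running shoes £89.53: clothing & footwear → 8.5% + 0% local = 8.5% → £7.61
Cough syrup £6.60: OTC medicine → 0% + 0% local = 0% → £0.00
Snow pants £111.22: clothing & footwear → 8.5% + 0% local = 8.5% → £9.45
Rain jacket £47.19: clothing & footwear → 8.5% + 0% local = 8.5% → £4.01
Sundress £93.18: clothing & footwear → 8.5% + 0% local = 8.5% → £7.92
Vitamin D (90 ct) £11.53: OTC medicine → 0% + 0% local = 0% → £0.00
Cold medicine £12.09: OTC medicine → 0% + 0% local = 0% → £0.00
T-shirt £24.13: clothing & footwear → 8.5% + 0% local = 8.5% → £2.05
Total tax = £7.61 + £9.45 + £4.01 + £7.92 + £2.05 = £31.04

£31.04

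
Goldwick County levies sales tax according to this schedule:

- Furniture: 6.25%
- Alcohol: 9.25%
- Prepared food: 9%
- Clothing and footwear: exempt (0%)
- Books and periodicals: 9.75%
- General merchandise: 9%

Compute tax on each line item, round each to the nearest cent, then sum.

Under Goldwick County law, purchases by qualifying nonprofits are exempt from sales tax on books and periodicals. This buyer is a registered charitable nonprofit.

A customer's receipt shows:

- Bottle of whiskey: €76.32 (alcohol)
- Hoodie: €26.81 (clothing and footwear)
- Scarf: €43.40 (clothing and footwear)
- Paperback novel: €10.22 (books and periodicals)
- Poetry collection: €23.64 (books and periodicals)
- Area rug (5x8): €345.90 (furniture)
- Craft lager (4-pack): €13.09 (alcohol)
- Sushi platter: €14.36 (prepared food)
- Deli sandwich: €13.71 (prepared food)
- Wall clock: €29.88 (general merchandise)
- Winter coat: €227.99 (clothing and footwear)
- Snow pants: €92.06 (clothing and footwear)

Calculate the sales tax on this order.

Bottle of whiskey €76.32: alcohol → 9.25% → €7.06
Hoodie €26.81: clothing and footwear → 0% → €0.00
Scarf €43.40: clothing and footwear → 0% → €0.00
Paperback novel €10.22: books and periodicals, buyer-exempt → 0% → €0.00
Poetry collection €23.64: books and periodicals, buyer-exempt → 0% → €0.00
Area rug (5x8) €345.90: furniture → 6.25% → €21.62
Craft lager (4-pack) €13.09: alcohol → 9.25% → €1.21
Sushi platter €14.36: prepared food → 9% → €1.29
Deli sandwich €13.71: prepared food → 9% → €1.23
Wall clock €29.88: general merchandise → 9% → €2.69
Winter coat €227.99: clothing and footwear → 0% → €0.00
Snow pants €92.06: clothing and footwear → 0% → €0.00
Total tax = €7.06 + €21.62 + €1.21 + €1.29 + €1.23 + €2.69 = €35.10

€35.10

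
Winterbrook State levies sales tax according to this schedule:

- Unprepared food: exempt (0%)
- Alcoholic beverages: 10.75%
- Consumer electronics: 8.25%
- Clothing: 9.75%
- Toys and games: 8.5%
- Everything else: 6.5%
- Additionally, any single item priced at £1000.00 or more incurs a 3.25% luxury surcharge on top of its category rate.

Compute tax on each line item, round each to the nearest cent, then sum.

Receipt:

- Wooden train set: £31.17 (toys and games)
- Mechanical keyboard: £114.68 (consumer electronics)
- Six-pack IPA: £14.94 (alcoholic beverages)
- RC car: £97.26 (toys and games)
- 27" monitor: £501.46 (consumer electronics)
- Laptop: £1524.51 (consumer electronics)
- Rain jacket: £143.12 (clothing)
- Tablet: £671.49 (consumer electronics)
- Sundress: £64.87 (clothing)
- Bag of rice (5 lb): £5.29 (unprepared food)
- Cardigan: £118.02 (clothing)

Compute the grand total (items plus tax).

£3612.67

Wooden train set £31.17: toys and games → 8.5% → £2.65
Mechanical keyboard £114.68: consumer electronics → 8.25% → £9.46
Six-pack IPA £14.94: alcoholic beverages → 10.75% → £1.61
RC car £97.26: toys and games → 8.5% → £8.27
27" monitor £501.46: consumer electronics → 8.25% → £41.37
Laptop £1524.51: consumer electronics → 8.25% + 3.25% surcharge = 11.5% → £175.32
Rain jacket £143.12: clothing → 9.75% → £13.95
Tablet £671.49: consumer electronics → 8.25% → £55.40
Sundress £64.87: clothing → 9.75% → £6.32
Bag of rice (5 lb) £5.29: unprepared food → 0% → £0.00
Cardigan £118.02: clothing → 9.75% → £11.51
Subtotal = £3286.81; tax = £325.86; total due = £3612.67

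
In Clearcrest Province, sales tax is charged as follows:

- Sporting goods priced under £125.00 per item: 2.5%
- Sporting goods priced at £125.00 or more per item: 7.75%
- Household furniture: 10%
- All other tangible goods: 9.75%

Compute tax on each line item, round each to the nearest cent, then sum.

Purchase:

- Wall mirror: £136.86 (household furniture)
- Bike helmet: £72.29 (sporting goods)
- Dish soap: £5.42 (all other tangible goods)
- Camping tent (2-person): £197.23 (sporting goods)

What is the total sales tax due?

Wall mirror £136.86: household furniture → 10% → £13.69
Bike helmet £72.29: sporting goods, under £125.00 → 2.5% → £1.81
Dish soap £5.42: all other tangible goods → 9.75% → £0.53
Camping tent (2-person) £197.23: sporting goods, £125.00 or more → 7.75% → £15.29
Total tax = £13.69 + £1.81 + £0.53 + £15.29 = £31.32

£31.32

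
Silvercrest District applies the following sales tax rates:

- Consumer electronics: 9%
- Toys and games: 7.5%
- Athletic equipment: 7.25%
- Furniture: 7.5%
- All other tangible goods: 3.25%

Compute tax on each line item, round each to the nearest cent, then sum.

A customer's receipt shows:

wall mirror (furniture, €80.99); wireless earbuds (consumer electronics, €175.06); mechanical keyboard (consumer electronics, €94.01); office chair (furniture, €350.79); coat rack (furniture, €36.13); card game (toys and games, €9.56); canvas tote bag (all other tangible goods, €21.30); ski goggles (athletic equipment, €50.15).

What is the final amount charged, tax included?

Wall mirror €80.99: furniture → 7.5% → €6.07
Wireless earbuds €175.06: consumer electronics → 9% → €15.76
Mechanical keyboard €94.01: consumer electronics → 9% → €8.46
Office chair €350.79: furniture → 7.5% → €26.31
Coat rack €36.13: furniture → 7.5% → €2.71
Card game €9.56: toys and games → 7.5% → €0.72
Canvas tote bag €21.30: all other tangible goods → 3.25% → €0.69
Ski goggles €50.15: athletic equipment → 7.25% → €3.64
Subtotal = €817.99; tax = €64.36; total due = €882.35

€882.35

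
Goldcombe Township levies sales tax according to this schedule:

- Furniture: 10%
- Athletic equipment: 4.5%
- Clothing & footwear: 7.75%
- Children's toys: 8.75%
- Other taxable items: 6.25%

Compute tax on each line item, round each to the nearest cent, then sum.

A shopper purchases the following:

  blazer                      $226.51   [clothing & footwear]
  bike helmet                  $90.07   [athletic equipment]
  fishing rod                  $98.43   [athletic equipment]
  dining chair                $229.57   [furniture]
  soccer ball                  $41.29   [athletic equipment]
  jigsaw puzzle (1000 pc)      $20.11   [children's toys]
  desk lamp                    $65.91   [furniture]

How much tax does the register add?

$59.20

Blazer $226.51: clothing & footwear → 7.75% → $17.55
Bike helmet $90.07: athletic equipment → 4.5% → $4.05
Fishing rod $98.43: athletic equipment → 4.5% → $4.43
Dining chair $229.57: furniture → 10% → $22.96
Soccer ball $41.29: athletic equipment → 4.5% → $1.86
Jigsaw puzzle (1000 pc) $20.11: children's toys → 8.75% → $1.76
Desk lamp $65.91: furniture → 10% → $6.59
Total tax = $17.55 + $4.05 + $4.43 + $22.96 + $1.86 + $1.76 + $6.59 = $59.20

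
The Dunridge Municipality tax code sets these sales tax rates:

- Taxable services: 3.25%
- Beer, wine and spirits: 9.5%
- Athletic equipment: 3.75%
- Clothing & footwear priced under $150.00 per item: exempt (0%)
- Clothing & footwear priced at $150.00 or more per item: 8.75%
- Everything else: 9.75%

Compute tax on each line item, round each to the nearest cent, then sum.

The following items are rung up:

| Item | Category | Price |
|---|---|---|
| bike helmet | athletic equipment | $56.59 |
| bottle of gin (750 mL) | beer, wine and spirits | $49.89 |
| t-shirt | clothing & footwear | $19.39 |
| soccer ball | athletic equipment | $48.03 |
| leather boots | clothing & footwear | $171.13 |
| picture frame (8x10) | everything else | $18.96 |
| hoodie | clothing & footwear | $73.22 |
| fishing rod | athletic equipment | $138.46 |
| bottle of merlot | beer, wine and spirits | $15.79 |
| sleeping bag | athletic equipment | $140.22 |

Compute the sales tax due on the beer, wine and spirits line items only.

Bottle of gin (750 mL) $49.89: beer, wine and spirits → 9.5% → $4.74
Bottle of merlot $15.79: beer, wine and spirits → 9.5% → $1.50
Tax on beer, wine and spirits = $4.74 + $1.50 = $6.24

$6.24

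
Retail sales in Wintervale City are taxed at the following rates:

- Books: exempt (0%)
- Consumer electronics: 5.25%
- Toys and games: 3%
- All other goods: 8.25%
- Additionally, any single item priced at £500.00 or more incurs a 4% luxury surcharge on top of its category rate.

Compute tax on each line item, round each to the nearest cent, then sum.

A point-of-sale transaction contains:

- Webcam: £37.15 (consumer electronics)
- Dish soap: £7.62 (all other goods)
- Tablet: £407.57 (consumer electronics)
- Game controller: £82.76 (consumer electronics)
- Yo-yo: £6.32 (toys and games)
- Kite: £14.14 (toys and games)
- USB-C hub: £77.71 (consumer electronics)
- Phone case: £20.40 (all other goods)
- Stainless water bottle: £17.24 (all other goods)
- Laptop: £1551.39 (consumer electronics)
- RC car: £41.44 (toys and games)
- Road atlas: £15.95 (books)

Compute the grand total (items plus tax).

£2460.54

Webcam £37.15: consumer electronics → 5.25% → £1.95
Dish soap £7.62: all other goods → 8.25% → £0.63
Tablet £407.57: consumer electronics → 5.25% → £21.40
Game controller £82.76: consumer electronics → 5.25% → £4.34
Yo-yo £6.32: toys and games → 3% → £0.19
Kite £14.14: toys and games → 3% → £0.42
USB-C hub £77.71: consumer electronics → 5.25% → £4.08
Phone case £20.40: all other goods → 8.25% → £1.68
Stainless water bottle £17.24: all other goods → 8.25% → £1.42
Laptop £1551.39: consumer electronics → 5.25% + 4% surcharge = 9.25% → £143.50
RC car £41.44: toys and games → 3% → £1.24
Road atlas £15.95: books → 0% → £0.00
Subtotal = £2279.69; tax = £180.85; total due = £2460.54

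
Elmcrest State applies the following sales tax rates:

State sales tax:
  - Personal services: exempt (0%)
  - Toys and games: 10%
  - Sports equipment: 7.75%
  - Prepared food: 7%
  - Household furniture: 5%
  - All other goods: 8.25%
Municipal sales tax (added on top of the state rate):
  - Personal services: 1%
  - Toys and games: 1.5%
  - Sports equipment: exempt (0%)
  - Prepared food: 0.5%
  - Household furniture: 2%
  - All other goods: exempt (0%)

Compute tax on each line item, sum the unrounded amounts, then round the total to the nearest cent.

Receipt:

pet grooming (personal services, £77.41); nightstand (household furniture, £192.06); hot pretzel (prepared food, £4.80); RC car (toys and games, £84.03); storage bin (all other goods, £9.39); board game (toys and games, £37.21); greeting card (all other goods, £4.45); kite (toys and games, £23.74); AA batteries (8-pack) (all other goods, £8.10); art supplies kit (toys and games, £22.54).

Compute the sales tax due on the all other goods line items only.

Storage bin £9.39: all other goods → 8.25% + 0% municipal = 8.25% → £0.774675
Greeting card £4.45: all other goods → 8.25% + 0% municipal = 8.25% → £0.367125
AA batteries (8-pack) £8.10: all other goods → 8.25% + 0% municipal = 8.25% → £0.66825
Tax on all other goods: unrounded sum = £1.81005 → £1.81

£1.81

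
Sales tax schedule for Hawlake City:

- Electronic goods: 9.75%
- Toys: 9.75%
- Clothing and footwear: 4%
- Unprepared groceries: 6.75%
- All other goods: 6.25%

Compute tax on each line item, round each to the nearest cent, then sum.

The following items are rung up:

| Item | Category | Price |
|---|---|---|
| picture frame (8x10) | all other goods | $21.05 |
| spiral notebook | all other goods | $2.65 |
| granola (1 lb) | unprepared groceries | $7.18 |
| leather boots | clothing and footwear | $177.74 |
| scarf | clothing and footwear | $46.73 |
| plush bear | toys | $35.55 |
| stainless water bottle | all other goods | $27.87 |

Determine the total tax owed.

$16.16

Picture frame (8x10) $21.05: all other goods → 6.25% → $1.32
Spiral notebook $2.65: all other goods → 6.25% → $0.17
Granola (1 lb) $7.18: unprepared groceries → 6.75% → $0.48
Leather boots $177.74: clothing and footwear → 4% → $7.11
Scarf $46.73: clothing and footwear → 4% → $1.87
Plush bear $35.55: toys → 9.75% → $3.47
Stainless water bottle $27.87: all other goods → 6.25% → $1.74
Total tax = $1.32 + $0.17 + $0.48 + $7.11 + $1.87 + $3.47 + $1.74 = $16.16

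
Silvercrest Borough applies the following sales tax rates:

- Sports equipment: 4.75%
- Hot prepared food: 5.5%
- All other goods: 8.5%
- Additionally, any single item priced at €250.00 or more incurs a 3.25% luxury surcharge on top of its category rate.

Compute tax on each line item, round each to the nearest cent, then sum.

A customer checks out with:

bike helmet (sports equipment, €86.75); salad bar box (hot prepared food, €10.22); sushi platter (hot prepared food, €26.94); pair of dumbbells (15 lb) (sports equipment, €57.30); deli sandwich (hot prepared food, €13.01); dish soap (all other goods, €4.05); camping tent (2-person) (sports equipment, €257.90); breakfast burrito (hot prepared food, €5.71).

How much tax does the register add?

€30.88

Bike helmet €86.75: sports equipment → 4.75% → €4.12
Salad bar box €10.22: hot prepared food → 5.5% → €0.56
Sushi platter €26.94: hot prepared food → 5.5% → €1.48
Pair of dumbbells (15 lb) €57.30: sports equipment → 4.75% → €2.72
Deli sandwich €13.01: hot prepared food → 5.5% → €0.72
Dish soap €4.05: all other goods → 8.5% → €0.34
Camping tent (2-person) €257.90: sports equipment → 4.75% + 3.25% surcharge = 8% → €20.63
Breakfast burrito €5.71: hot prepared food → 5.5% → €0.31
Total tax = €4.12 + €0.56 + €1.48 + €2.72 + €0.72 + €0.34 + €20.63 + €0.31 = €30.88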